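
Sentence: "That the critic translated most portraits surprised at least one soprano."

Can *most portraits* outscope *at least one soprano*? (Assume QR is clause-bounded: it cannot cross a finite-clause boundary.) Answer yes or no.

No

*most portraits* is embedded in the sentential subject *that the critic translated most portraits*.
The subject-island constraint blocks QR out of a clausal subject.
*most portraits* is confined to the island and cannot take scope over *at least one soprano*.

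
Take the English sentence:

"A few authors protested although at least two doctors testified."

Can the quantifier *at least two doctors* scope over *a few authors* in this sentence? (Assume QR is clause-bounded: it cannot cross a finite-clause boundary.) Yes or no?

No

Structurally, *at least two doctors* is inside the adjunct clause *although at least two doctors testified*.
Adjunct clauses are scope islands: a quantifier inside an adjunct cannot raise into the matrix clause.
There is no licit LF on which *at least two doctors* c-commands *a few authors*.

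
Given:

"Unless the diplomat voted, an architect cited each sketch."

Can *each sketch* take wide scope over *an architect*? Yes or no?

The adjunct island is irrelevant here — *each sketch* and *an architect* are both in the matrix clause.
With no island boundary between them, the object can take inverse scope over the subject via ordinary QR within the clause.
The sentence is scopally ambiguous between *an architect* > *each sketch* and *each sketch* > *an architect*.

Yes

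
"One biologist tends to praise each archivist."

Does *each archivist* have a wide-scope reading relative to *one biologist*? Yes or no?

Yes

*each archivist* is the object of the infinitival complement of a raising predicate; raising infinitives are transparent for QR, so the two DPs are in effect clausemates.
Since no island is crossed, the inverse ordering is licensed alongside surface scope.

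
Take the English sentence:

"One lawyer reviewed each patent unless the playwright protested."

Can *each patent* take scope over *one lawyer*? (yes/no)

Yes

The adjunct clause does not contain *each patent*, which is the matrix object.
Nothing blocks QR of the lower DP to a position above the higher one, so inverse scope is available.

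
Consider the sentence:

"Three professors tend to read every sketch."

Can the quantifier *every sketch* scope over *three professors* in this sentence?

Raising constructions are monoclausal for scope purposes; *every sketch* is not separated from *three professors* by any island.
QR within a single clause is free, so the lower quantifier may take scope over the higher one.

Yes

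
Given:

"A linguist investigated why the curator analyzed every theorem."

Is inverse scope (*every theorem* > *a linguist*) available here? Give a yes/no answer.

No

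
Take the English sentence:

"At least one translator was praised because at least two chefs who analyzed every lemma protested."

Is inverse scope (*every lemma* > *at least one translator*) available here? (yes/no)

No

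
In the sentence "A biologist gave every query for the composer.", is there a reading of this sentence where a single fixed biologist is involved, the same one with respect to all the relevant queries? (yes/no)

The paraphrase describes the scope ordering *a biologist* > *every query*.
Nothing needs to raise for *a biologist* > *every query*, so no island constraint is at stake.

Yes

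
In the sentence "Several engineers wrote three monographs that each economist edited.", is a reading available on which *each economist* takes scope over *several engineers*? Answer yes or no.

The DP *each economist* is contained in the relative clause *that each economist edited* modifying *three monographs*.
Relative clauses are scope islands: a quantifier cannot QR out of a relative clause to take scope in the matrix clause.
The inverse ordering *each economist* > *several engineers* is therefore underivable.

No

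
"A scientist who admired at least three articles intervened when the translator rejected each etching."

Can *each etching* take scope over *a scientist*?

The target quantifier *each etching* is part of the adjunct clause *when the translator rejected each etching*.
Adjuncts are opaque for quantifier raising; a quantifier in an adjunct stays inside it.
So *each etching* cannot raise to a position above *a scientist*.
(Only the surface reading survives: one fixed scientist with respect to all the relevant etchings.)

No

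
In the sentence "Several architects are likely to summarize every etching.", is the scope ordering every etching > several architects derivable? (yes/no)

*every etching* is the object of the infinitival complement of a raising predicate; raising infinitives are transparent for QR, so the two DPs are in effect clausemates.
Clause-internal QR can adjoin the lower DP above the subject, yielding the inverse reading.

Yes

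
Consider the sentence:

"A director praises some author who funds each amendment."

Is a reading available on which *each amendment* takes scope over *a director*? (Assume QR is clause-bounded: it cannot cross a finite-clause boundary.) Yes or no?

The target quantifier *each amendment* is part of the relative clause *who funds each amendment* modifying *some author*.
The relative clause forms an island for QR, so the quantifier is confined to the head noun's restrictor.
*each amendment* is confined to the island and cannot take scope over *a director*.
(Only the surface reading survives: one fixed director with respect to all the relevant amendments.)

No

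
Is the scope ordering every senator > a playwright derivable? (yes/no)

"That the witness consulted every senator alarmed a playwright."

Structurally, *every senator* is inside the sentential subject *that the witness consulted every senator*.
Clausal subjects are scope islands; QR from inside the subject into the matrix is barred.
*every senator* is confined to the island and cannot take scope over *a playwright*.

No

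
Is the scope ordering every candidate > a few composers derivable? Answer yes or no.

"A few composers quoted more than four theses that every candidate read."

No

The target quantifier *every candidate* is part of the relative clause *that every candidate read* modifying *more than four theses*.
A relative clause is a scope island — quantifier raising cannot cross its boundary.
*every candidate* is confined to the island and cannot take scope over *a few composers*.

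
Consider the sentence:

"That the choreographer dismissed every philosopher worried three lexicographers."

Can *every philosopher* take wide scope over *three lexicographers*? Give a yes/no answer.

Structurally, *every philosopher* is inside the sentential subject *that the choreographer dismissed every philosopher*.
The subject-island constraint blocks QR out of a clausal subject.
*every philosopher* is confined to the island and cannot take scope over *three lexicographers*.

No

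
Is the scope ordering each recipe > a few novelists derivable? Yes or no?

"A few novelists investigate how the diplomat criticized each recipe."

No

The DP *each recipe* is contained in the embedded question *how the diplomat criticized each recipe*.
An indirect question is a wh-island; the filled [Spec,CP] blocks QR across the CP edge.
So *each recipe* cannot raise to a position above *a few novelists*.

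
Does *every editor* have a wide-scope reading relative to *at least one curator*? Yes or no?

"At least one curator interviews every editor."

Yes

*every editor* and *at least one curator* are in the same minimal clause.
Ordinary QR to a clause-peripheral position gives the wide-scope LF for the lower DP.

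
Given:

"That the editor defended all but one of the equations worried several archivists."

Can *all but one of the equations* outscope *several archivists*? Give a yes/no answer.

No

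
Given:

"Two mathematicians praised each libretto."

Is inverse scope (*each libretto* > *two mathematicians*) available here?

Yes

Both DPs are arguments of the same predicate; there is no clause or island boundary between them.
No island intervenes, so both surface and inverse scope are derivable.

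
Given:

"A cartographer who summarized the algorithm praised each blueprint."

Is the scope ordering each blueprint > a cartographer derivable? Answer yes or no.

Yes

The RC *who summarized the algorithm* is an island, but *each blueprint* is not inside it — it is the matrix object, a clausemate of *a cartographer*.
Nothing blocks QR of the lower DP to a position above the higher one, so inverse scope is available.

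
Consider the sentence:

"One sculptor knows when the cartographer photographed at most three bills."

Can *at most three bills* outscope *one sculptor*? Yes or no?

Structurally, *at most three bills* is inside the embedded question *when the cartographer photographed at most three bills*.
Embedded questions are wh-islands: a quantifier inside an indirect question cannot QR into the matrix clause.
So the wide-scope reading for *at most three bills* is blocked.

No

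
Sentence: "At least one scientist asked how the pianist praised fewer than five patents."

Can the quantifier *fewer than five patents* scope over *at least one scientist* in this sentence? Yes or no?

*fewer than five patents* occurs within the embedded question *how the pianist praised fewer than five patents*.
Embedded questions are wh-islands: a quantifier inside an indirect question cannot QR into the matrix clause.
*fewer than five patents* > *at least one scientist* would require crossing that boundary, which is illicit.
(Only the surface reading survives: one fixed scientist with respect to all the relevant patents.)

No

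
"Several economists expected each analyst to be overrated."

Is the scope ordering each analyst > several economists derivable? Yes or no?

*each analyst* is the subject of an ECM infinitive — the infinitival complement of an ECM verb is not a scope island, so *each analyst* can raise into the matrix clause.
QR within a single clause is free, so the lower quantifier may take scope over the higher one.

Yes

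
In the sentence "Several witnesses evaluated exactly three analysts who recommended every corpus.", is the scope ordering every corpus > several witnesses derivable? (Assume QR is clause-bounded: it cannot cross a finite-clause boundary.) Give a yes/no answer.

The target quantifier *every corpus* is part of the relative clause *who recommended every corpus* modifying *exactly three analysts*.
Relative clauses are scope islands: a quantifier cannot QR out of a relative clause to take scope in the matrix clause.
So the wide-scope reading for *every corpus* is blocked.

No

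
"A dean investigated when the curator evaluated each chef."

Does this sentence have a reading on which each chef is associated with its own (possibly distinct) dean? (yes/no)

The described interpretation is the *each chef* > *a dean* scoping.
The target quantifier *each chef* is part of the embedded question *when the curator evaluated each chef*.
An indirect question is a wh-island; the filled [Spec,CP] blocks QR across the CP edge.
Hence only narrow scope for *each chef* (under *a dean*) survives.

No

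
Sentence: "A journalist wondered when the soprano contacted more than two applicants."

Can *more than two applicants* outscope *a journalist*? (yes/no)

No

*more than two applicants* occurs within the embedded question *when the soprano contacted more than two applicants*.
An indirect question is a wh-island; the filled [Spec,CP] blocks QR across the CP edge.
The inverse ordering *more than two applicants* > *a journalist* is therefore underivable.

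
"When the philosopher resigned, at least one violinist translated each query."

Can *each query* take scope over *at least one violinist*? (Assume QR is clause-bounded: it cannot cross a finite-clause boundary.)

The adjunct island is irrelevant here — *each query* and *at least one violinist* are both in the matrix clause.
No island intervenes, so both surface and inverse scope are derivable.

Yes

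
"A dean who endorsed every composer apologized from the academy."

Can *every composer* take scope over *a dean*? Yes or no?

The target quantifier *every composer* is part of the relative clause *who endorsed every composer*.
Relative clauses are scope islands: a quantifier cannot QR out of a relative clause to take scope in the matrix clause.
Hence only narrow scope for *every composer* (under *a dean*) survives.

No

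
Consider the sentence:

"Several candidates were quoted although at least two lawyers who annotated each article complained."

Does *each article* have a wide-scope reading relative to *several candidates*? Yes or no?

No

The DP *each article* is contained in the relative clause *who annotated each article*, which is itself inside the adjunct *although at least two lawyers who annotated each article complained*.
Both the relative clause and the enclosing adjunct are scope islands; QR cannot cross either.
There is no licit LF on which *each article* c-commands *several candidates*.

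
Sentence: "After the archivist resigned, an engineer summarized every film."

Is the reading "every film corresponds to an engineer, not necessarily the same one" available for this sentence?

Yes

The paraphrase describes the scope ordering *every film* > *an engineer*.
The adjunct clause does not contain *every film*, which is the matrix object.
Nothing blocks QR of the lower DP to a position above the higher one, so inverse scope is available.
Both orderings are possible: *an engineer* > *every film* and *every film* > *an engineer*.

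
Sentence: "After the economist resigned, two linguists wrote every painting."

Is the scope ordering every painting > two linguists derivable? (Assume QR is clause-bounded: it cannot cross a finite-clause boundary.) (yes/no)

*every painting* is a matrix argument; the adjunct is an island but the target quantifier is outside it.
Since no island is crossed, the inverse ordering is licensed alongside surface scope.

Yes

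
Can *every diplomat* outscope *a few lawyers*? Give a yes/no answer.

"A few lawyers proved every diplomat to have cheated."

Yes

ECM infinitives lack a CP barrier, so *every diplomat* can QR over the matrix subject *a few lawyers*.
Clause-internal QR can adjoin the lower DP above the subject, yielding the inverse reading.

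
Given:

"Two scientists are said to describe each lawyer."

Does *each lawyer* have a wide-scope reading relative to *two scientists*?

The matrix predicate is a raising verb, whose infinitival complement is not a scope island — *each lawyer* can QR into the matrix clause.
Clause-internal QR can adjoin the lower DP above the subject, yielding the inverse reading.

Yes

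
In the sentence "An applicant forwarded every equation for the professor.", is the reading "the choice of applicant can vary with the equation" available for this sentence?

Yes

This is the *every equation* > *an applicant* reading.
*every equation* is the matrix object and *an applicant* the matrix subject; the two are clausemates.
Nothing blocks QR of the lower DP to a position above the higher one, so inverse scope is available.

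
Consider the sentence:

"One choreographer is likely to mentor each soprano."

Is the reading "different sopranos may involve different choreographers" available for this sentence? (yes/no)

Yes

The paraphrase describes the scope ordering *each soprano* > *one choreographer*.
The matrix predicate is a raising verb, whose infinitival complement is not a scope island — *each soprano* can QR into the matrix clause.
Nothing blocks QR of the lower DP to a position above the higher one, so inverse scope is available.
The sentence is scopally ambiguous between *one choreographer* > *each soprano* and *each soprano* > *one choreographer*.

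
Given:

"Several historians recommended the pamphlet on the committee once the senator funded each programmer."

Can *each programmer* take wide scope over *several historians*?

No

The target quantifier *each programmer* is part of the adjunct clause *once the senator funded each programmer*.
The adjunct-island constraint bars QR out of an adverbial clause.
So the wide-scope reading for *each programmer* is blocked.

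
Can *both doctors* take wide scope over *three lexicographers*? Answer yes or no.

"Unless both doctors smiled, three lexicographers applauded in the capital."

The DP *both doctors* is contained in the adjunct clause *unless both doctors smiled*.
Scope out of an adjunct clause is unavailable: QR respects the adjunct-island constraint.
So the wide-scope reading for *both doctors* is blocked.

No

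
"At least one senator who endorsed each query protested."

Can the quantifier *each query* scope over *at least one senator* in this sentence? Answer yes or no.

No

The DP *each query* is contained in the relative clause *who endorsed each query*.
Relative clauses are scope islands: a quantifier cannot QR out of a relative clause to take scope in the matrix clause.
The inverse ordering *each query* > *at least one senator* is therefore underivable.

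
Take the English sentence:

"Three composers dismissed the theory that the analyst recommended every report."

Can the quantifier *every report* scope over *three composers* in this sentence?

No

The target quantifier *every report* is part of the complex NP *the theory that the analyst recommended every report*.
Since the clause is the complement of a nominal head, the CNPC blocks scope extraction.
*every report* is confined to the island and cannot take scope over *three composers*.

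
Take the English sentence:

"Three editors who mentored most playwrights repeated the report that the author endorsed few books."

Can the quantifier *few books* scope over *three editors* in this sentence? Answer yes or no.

No

*few books* is embedded in the complex NP *the report that the author endorsed few books*.
The complex NP is opaque for QR — the quantifier is frozen inside the noun's complement.
The inverse ordering *few books* > *three editors* is therefore underivable.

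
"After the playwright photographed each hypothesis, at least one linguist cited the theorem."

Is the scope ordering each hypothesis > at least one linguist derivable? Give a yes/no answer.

No

*each hypothesis* is embedded in the adjunct clause *after the playwright photographed each hypothesis*.
Adjuncts are opaque for quantifier raising; a quantifier in an adjunct stays inside it.
*each hypothesis* is confined to the island and cannot take scope over *at least one linguist*.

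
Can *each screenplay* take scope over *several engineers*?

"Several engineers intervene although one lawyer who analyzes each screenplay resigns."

No

*each screenplay* sits inside the relative clause *who analyzes each screenplay*, which is itself inside the adjunct *although one lawyer who analyzes each screenplay resigns*.
Both the relative clause and the enclosing adjunct are scope islands; QR cannot cross either.
Hence only narrow scope for *each screenplay* (under *several engineers*) survives.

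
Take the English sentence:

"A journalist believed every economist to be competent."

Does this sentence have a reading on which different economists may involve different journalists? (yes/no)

Yes

The paraphrase describes the scope ordering *every economist* > *a journalist*.
*every economist* is the subject of an ECM infinitive — the infinitival complement of an ECM verb is not a scope island, so *every economist* can raise into the matrix clause.
With no island boundary between them, the object can take inverse scope over the subject via ordinary QR within the clause.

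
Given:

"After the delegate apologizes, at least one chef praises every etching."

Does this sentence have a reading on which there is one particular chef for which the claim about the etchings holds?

That reading corresponds to *at least one chef* > *every etching*.
That is the surface-scope ordering, which is always one of the available readings — island constraints only ever restrict inverse scope.

Yes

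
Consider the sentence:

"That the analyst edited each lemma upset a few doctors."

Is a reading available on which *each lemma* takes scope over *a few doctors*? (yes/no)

No

The target quantifier *each lemma* is part of the sentential subject *that the analyst edited each lemma*.
The Sentential Subject Constraint rules out raising the quantifier out of the that-clause subject.
There is no licit LF on which *each lemma* c-commands *a few doctors*.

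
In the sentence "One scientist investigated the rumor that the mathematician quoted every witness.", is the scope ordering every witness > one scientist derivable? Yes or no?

No

*every witness* occurs within the complex NP *the rumor that the mathematician quoted every witness*.
The complex NP is opaque for QR — the quantifier is frozen inside the noun's complement.
So *every witness* cannot raise to a position above *one scientist*.
(Only the surface reading survives: one fixed scientist with respect to all the relevant witnesses.)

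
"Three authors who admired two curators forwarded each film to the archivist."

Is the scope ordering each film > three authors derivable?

Yes

*each film* is a matrix argument; only *three authors* is modified by the relative clause *who admired two curators*, so the RC island is irrelevant to the target quantifier.
Ordinary QR to a clause-peripheral position gives the wide-scope LF for the lower DP.
Both orderings are possible: *three authors* > *each film* and *each film* > *three authors*.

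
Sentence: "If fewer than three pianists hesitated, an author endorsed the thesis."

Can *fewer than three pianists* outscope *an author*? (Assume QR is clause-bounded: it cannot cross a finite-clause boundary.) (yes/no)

No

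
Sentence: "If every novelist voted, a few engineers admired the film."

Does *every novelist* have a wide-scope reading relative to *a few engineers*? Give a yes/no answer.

No

The target quantifier *every novelist* is part of the adjunct clause *if every novelist voted*.
Adjuncts are opaque for quantifier raising; a quantifier in an adjunct stays inside it.
The ordering *every novelist* > *a few engineers* is therefore underivable.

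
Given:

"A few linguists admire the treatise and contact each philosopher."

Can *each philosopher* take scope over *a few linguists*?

No

The target quantifier *each philosopher* is part of one conjunct of the coordinate structure (*contact each philosopher*).
A quantifier cannot raise out of one conjunct of a coordination across the whole coordinate structure — the CSC applies to QR.
So *each philosopher* cannot raise to a position above *a few linguists*.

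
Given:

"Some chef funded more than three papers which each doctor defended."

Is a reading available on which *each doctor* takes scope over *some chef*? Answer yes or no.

*each doctor* occurs within the relative clause *which each doctor defended* modifying *more than three papers*.
A relative clause is a scope island — quantifier raising cannot cross its boundary.
There is no licit LF on which *each doctor* c-commands *some chef*.
(Only the surface reading survives: one fixed chef with respect to all the relevant doctors.)

No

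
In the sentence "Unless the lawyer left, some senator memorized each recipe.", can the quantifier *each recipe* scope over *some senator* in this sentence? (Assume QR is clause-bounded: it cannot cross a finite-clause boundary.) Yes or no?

*each recipe* is a matrix argument; the adjunct is an island but the target quantifier is outside it.
Nothing blocks QR of the lower DP to a position above the higher one, so inverse scope is available.

Yes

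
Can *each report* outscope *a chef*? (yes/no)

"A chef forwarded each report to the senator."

Both DPs are arguments of the same predicate; there is no clause or island boundary between them.
Ordinary QR to a clause-peripheral position gives the wide-scope LF for the lower DP.
The sentence is scopally ambiguous between *a chef* > *each report* and *each report* > *a chef*.

Yes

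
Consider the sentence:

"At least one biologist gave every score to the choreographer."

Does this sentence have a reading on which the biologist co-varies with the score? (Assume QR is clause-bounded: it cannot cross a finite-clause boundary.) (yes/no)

The paraphrase describes the scope ordering *every score* > *at least one biologist*.
*at least one biologist* and *every score* are co-arguments of the matrix verb, with nothing but a clause-internal boundary between them.
No island intervenes, so both surface and inverse scope are derivable.

Yes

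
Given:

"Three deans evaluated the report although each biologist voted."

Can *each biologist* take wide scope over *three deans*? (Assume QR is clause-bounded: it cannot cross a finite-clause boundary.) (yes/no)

No

*each biologist* sits inside the adjunct clause *although each biologist voted*.
Adjuncts are opaque for quantifier raising; a quantifier in an adjunct stays inside it.
*each biologist* is confined to the island and cannot take scope over *three deans*.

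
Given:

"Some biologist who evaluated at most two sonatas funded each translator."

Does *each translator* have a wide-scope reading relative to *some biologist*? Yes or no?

Yes

The relative clause *who evaluated at most two sonatas* modifies *some biologist*, but *each translator* is not inside that relative clause — it is an argument of the matrix verb.
Clause-internal QR can adjoin the lower DP above the subject, yielding the inverse reading.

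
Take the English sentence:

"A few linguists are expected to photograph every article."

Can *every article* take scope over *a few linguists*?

Yes

*every article* is inside a raising infinitive, which is transparent to QR (no CP barrier), so it behaves as a matrix argument.
Since no island is crossed, the inverse ordering is licensed alongside surface scope.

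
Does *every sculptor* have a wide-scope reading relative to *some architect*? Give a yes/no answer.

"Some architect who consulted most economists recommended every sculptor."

Yes

*every sculptor* is a matrix argument; only *some architect* is modified by the relative clause *who consulted most economists*, so the RC island is irrelevant to the target quantifier.
Since no island is crossed, the inverse ordering is licensed alongside surface scope.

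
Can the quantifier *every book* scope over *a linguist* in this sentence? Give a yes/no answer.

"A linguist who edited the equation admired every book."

Yes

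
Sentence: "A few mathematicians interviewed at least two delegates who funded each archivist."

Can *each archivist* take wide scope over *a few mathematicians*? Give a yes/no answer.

No

*each archivist* occurs within the relative clause *who funded each archivist* modifying *at least two delegates*.
QR out of a relative clause is ruled out by the relative-clause island constraint.
Hence only narrow scope for *each archivist* (under *a few mathematicians*) survives.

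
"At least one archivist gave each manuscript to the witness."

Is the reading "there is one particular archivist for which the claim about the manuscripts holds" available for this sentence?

This is the *at least one archivist* > *each manuscript* reading.
Nothing needs to raise for *at least one archivist* > *each manuscript*, so no island constraint is at stake.

Yes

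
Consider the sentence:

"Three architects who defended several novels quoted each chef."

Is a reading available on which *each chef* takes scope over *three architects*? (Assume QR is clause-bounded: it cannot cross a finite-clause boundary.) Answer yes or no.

Yes

*each chef* is a matrix argument; only *three architects* is modified by the relative clause *who defended several novels*, so the RC island is irrelevant to the target quantifier.
No island intervenes, so both surface and inverse scope are derivable.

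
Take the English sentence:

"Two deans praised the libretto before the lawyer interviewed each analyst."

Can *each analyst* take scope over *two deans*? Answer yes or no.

No

*each analyst* sits inside the adjunct clause *before the lawyer interviewed each analyst*.
The adjunct-island constraint bars QR out of an adverbial clause.
So *each analyst* cannot raise to a position above *two deans*.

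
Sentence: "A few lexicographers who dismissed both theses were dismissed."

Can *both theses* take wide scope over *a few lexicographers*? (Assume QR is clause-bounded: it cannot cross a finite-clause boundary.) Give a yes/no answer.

No

The DP *both theses* is contained in the relative clause *who dismissed both theses*.
A relative clause is a scope island — quantifier raising cannot cross its boundary.
*both theses* > *a few lexicographers* would require crossing that boundary, which is illicit.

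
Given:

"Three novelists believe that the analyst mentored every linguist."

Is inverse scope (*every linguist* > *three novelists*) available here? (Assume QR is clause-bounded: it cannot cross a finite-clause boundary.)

No

The DP *every linguist* is contained in the finite complement clause *that the analyst mentored every linguist*.
QR is clause-bounded, so the finite complement is a scope island for the embedded quantifier.
*every linguist* is confined to the island and cannot take scope over *three novelists*.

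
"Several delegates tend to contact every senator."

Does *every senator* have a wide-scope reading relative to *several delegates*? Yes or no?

The matrix predicate is a raising verb, whose infinitival complement is not a scope island — *every senator* can QR into the matrix clause.
Nothing blocks QR of the lower DP to a position above the higher one, so inverse scope is available.

Yes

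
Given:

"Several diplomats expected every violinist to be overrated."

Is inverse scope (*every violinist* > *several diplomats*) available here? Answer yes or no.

Yes

This is an ECM construction: *every violinist* is the infinitival subject, Case-marked by the matrix verb, and the infinitive is transparent for QR.
No island intervenes, so both surface and inverse scope are derivable.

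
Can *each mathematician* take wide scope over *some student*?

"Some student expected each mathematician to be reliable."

*each mathematician* is the subject of an ECM infinitive — the infinitival complement of an ECM verb is not a scope island, so *each mathematician* can raise into the matrix clause.
No island intervenes, so both surface and inverse scope are derivable.

Yes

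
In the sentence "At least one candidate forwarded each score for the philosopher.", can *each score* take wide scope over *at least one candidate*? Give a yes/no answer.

*each score* is the matrix object and *at least one candidate* the matrix subject; the two are clausemates.
Ordinary QR to a clause-peripheral position gives the wide-scope LF for the lower DP.

Yes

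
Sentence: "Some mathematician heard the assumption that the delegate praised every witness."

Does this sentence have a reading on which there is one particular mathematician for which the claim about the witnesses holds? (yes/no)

Yes

The paraphrase describes the scope ordering *some mathematician* > *every witness*.
That is the surface-scope ordering, which is always one of the available readings — island constraints only ever restrict inverse scope.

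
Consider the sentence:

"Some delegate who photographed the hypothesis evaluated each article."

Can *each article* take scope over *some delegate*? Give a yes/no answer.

*each article* is a matrix argument; only *some delegate* is modified by the relative clause *who photographed the hypothesis*, so the RC island is irrelevant to the target quantifier.
No island intervenes, so both surface and inverse scope are derivable.

Yes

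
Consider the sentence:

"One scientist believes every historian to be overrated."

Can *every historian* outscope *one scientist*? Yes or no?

ECM infinitives lack a CP barrier, so *every historian* can QR over the matrix subject *one scientist*.
Clause-internal QR can adjoin the lower DP above the subject, yielding the inverse reading.

Yes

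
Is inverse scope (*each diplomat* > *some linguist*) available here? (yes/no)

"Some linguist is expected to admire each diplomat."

*each diplomat* is inside a raising infinitive, which is transparent to QR (no CP barrier), so it behaves as a matrix argument.
Since no island is crossed, the inverse ordering is licensed alongside surface scope.

Yes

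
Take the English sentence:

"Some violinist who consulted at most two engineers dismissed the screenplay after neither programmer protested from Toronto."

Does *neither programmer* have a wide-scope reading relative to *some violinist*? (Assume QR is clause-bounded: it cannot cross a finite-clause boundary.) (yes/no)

No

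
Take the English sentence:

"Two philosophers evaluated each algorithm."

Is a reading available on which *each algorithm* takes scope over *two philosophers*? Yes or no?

*each algorithm* and *two philosophers* are in the same minimal clause.
No island intervenes, so both surface and inverse scope are derivable.

Yes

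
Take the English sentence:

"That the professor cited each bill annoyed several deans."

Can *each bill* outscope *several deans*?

No

*each bill* sits inside the sentential subject *that the professor cited each bill*.
The subject-island constraint blocks QR out of a clausal subject.
So the wide-scope reading for *each bill* is blocked.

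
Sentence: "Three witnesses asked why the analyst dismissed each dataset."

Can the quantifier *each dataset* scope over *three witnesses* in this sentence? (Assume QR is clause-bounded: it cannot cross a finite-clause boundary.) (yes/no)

The target quantifier *each dataset* is part of the embedded question *why the analyst dismissed each dataset*.
Embedded wh-clauses are opaque for QR, so the quantifier stays inside the question.
The inverse ordering *each dataset* > *three witnesses* is therefore underivable.

No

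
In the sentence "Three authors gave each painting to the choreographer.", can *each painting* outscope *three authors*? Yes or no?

*three authors* and *each painting* are co-arguments of the matrix verb, with nothing but a clause-internal boundary between them.
With no island boundary between them, the object can take inverse scope over the subject via ordinary QR within the clause.
So *each painting* > *three authors* is among the available readings.

Yes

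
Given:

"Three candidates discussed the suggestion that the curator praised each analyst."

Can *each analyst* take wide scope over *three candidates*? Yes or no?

The DP *each analyst* is contained in the complex NP *the suggestion that the curator praised each analyst*.
Since the clause is the complement of a nominal head, the CNPC blocks scope extraction.
So *each analyst* cannot raise high enough to outscope *three candidates*; only the surface ordering *three candidates* > *each analyst* is available.

No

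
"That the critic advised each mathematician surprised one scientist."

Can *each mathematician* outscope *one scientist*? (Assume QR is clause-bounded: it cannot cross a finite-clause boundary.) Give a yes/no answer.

The target quantifier *each mathematician* is part of the sentential subject *that the critic advised each mathematician*.
The Sentential Subject Constraint rules out raising the quantifier out of the that-clause subject.
*each mathematician* > *one scientist* would require crossing that boundary, which is illicit.

No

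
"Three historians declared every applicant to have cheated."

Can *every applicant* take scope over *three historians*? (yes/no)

Yes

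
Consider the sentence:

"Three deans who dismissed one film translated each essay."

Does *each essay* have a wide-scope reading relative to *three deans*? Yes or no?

Yes

Although the sentence contains a relative clause (*who dismissed one film*), *each essay* is outside it, in the matrix VP.
Ordinary QR to a clause-peripheral position gives the wide-scope LF for the lower DP.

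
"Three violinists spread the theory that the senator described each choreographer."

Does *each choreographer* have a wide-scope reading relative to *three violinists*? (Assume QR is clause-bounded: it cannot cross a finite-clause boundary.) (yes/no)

The target quantifier *each choreographer* is part of the complex NP *the theory that the senator described each choreographer*.
The Complex NP Constraint bars QR out of the complement clause of a noun.
So the wide-scope reading for *each choreographer* is blocked.

No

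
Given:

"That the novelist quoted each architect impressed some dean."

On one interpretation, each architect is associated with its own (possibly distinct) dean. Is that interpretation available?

No

That reading corresponds to *each architect* > *some dean*.
*each architect* occurs within the sentential subject *that the novelist quoted each architect*.
Clausal subjects are scope islands; QR from inside the subject into the matrix is barred.
*each architect* is confined to the island and cannot take scope over *some dean*.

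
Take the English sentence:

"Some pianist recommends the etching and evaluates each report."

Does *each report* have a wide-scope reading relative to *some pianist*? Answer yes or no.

No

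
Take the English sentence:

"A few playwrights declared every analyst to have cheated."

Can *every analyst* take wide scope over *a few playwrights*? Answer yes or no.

*every analyst* is an ECM subject; ECM complements are not islands, and the embedded quantifier may take matrix scope.
QR within a single clause is free, so the lower quantifier may take scope over the higher one.
Both orderings are possible: *a few playwrights* > *every analyst* and *every analyst* > *a few playwrights*.

Yes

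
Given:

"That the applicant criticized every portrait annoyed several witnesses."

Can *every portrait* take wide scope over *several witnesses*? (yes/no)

No

*every portrait* sits inside the sentential subject *that the applicant criticized every portrait*.
The subject-island constraint blocks QR out of a clausal subject.
*every portrait* > *several witnesses* would require crossing that boundary, which is illicit.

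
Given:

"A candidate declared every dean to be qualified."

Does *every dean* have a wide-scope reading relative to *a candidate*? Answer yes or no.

Yes

ECM infinitives lack a CP barrier, so *every dean* can QR over the matrix subject *a candidate*.
Since no island is crossed, the inverse ordering is licensed alongside surface scope.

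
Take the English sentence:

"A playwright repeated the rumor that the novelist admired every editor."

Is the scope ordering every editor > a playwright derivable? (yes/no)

No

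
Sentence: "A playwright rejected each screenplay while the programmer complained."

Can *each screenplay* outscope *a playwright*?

The adjunct clause does not contain *each screenplay*, which is the matrix object.
No island intervenes, so both surface and inverse scope are derivable.
So *each screenplay* > *a playwright* is among the available readings.

Yes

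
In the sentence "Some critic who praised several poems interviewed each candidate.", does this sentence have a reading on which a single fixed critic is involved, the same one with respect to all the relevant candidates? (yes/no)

Yes

The paraphrase describes the scope ordering *some critic* > *each candidate*.
Nothing needs to raise for *some critic* > *each candidate*, so no island constraint is at stake.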